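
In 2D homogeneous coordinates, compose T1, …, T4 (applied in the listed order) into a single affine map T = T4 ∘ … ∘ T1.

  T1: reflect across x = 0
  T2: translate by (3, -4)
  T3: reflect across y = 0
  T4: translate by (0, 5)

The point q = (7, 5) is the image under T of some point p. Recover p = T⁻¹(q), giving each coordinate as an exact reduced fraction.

T1 = [-1 0 0; 0 1 0; 0 0 1]
T2·T1 = [-1 0 3; 0 1 -4; 0 0 1]
T3·…·T1 = [-1 0 3; 0 -1 4; 0 0 1]
T4·…·T1 = [-1 0 3; 0 -1 9; 0 0 1]
det M = 1; M⁻¹ = [-1 0 3; 0 -1 9; 0 0 1]
M⁻¹ · (7, 5)ᵀ = (-4, 4)ᵀ

p = (-4, 4)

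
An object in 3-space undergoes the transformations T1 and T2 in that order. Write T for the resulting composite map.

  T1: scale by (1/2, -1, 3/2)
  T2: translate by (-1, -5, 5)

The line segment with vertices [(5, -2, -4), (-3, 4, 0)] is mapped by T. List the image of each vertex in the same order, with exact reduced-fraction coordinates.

image vertices: (3/2, -3, -1), (-5/2, -9, 5)

T1 scale by (1/2, -1, 3/2): (5, -2, -4) → (5/2, 2, -6); (-3, 4, 0) → (-3/2, -4, 0)
T2 translate by (-1, -5, 5): (5/2, 2, -6) → (3/2, -3, -1); (-3/2, -4, 0) → (-5/2, -9, 5)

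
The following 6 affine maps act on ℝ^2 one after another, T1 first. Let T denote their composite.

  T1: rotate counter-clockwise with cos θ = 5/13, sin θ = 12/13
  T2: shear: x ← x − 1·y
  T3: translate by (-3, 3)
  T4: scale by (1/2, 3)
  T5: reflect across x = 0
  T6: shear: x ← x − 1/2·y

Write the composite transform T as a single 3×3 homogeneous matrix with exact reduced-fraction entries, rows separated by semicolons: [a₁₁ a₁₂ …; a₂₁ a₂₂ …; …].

T = [-29/26 1/13 -3; 36/13 15/13 9; 0 0 1]

T1 = [5/13 -12/13 0; 12/13 5/13 0; 0 0 1]
T2·T1 = [-7/13 -17/13 0; 12/13 5/13 0; 0 0 1]
T3·…·T1 = [-7/13 -17/13 -3; 12/13 5/13 3; 0 0 1]
T4·…·T1 = [-7/26 -17/26 -3/2; 36/13 15/13 9; 0 0 1]
T5·…·T1 = [7/26 17/26 3/2; 36/13 15/13 9; 0 0 1]
T6·…·T1 = [-29/26 1/13 -3; 36/13 15/13 9; 0 0 1]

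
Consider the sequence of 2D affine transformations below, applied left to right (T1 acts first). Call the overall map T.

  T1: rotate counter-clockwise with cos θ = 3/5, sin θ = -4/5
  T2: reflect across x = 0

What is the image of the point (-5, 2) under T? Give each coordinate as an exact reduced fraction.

T1 rotate counter-clockwise with cos θ = 3/5, sin θ = -4/5: (-5, 2) → (-7/5, 26/5)
T2 reflect across x = 0: (-7/5, 26/5) → (7/5, 26/5)

T(p) = (7/5, 26/5)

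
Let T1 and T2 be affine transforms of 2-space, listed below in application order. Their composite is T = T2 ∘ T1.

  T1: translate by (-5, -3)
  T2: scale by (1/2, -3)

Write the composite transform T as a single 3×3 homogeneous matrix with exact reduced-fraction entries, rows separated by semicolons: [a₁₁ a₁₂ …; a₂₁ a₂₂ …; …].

T = [1/2 0 -5/2; 0 -3 9; 0 0 1]

T1 = [1 0 -5; 0 1 -3; 0 0 1]
T2·T1 = [1/2 0 -5/2; 0 -3 9; 0 0 1]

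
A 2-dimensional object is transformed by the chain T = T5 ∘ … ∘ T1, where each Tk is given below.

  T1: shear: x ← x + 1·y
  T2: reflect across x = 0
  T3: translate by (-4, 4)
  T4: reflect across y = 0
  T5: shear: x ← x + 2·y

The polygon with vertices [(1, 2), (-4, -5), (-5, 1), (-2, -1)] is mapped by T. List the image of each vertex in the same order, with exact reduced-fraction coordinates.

T1 shear: x ← x + 1·y: (1, 2) → (3, 2); (-4, -5) → (-9, -5); (-5, 1) → (-4, 1); (-2, -1) → (-3, -1)
T2 reflect across x = 0: (3, 2) → (-3, 2); (-9, -5) → (9, -5); (-4, 1) → (4, 1); (-3, -1) → (3, -1)
T3 translate by (-4, 4): (-3, 2) → (-7, 6); (9, -5) → (5, -1); (4, 1) → (0, 5); (3, -1) → (-1, 3)
T4 reflect across y = 0: (-7, 6) → (-7, -6); (5, -1) → (5, 1); (0, 5) → (0, -5); (-1, 3) → (-1, -3)
T5 shear: x ← x + 2·y: (-7, -6) → (-19, -6); (5, 1) → (7, 1); (0, -5) → (-10, -5); (-1, -3) → (-7, -3)

image vertices: (-19, -6), (7, 1), (-10, -5), (-7, -3)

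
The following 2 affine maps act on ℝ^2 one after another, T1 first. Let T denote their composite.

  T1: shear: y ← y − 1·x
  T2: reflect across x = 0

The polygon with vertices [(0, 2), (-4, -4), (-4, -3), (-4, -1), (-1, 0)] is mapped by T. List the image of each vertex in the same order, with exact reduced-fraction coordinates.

T1 shear: y ← y − 1·x: (0, 2) → (0, 2); (-4, -4) → (-4, 0); (-4, -3) → (-4, 1); (-4, -1) → (-4, 3); (-1, 0) → (-1, 1)
T2 reflect across x = 0: (0, 2) → (0, 2); (-4, 0) → (4, 0); (-4, 1) → (4, 1); (-4, 3) → (4, 3); (-1, 1) → (1, 1)

image vertices: (0, 2), (4, 0), (4, 1), (4, 3), (1, 1)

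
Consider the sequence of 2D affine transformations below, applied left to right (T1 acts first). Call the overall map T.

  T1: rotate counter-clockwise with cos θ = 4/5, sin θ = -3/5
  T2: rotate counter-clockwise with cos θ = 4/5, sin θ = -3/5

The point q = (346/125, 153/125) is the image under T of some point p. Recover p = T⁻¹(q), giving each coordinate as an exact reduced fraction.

p = (-2/5, 3)

T1 = [4/5 3/5 0; -3/5 4/5 0; 0 0 1]
T2·T1 = [7/25 24/25 0; -24/25 7/25 0; 0 0 1]
det M = 1; M⁻¹ = [7/25 -24/25 0; 24/25 7/25 0; 0 0 1]
M⁻¹ · (346/125, 153/125)ᵀ = (-2/5, 3)ᵀ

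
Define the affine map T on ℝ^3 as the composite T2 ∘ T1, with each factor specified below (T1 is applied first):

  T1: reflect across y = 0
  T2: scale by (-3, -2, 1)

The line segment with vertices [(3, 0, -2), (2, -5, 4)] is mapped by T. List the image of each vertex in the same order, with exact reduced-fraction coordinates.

image vertices: (-9, 0, -2), (-6, -10, 4)

T1 reflect across y = 0: (3, 0, -2) → (3, 0, -2); (2, -5, 4) → (2, 5, 4)
T2 scale by (-3, -2, 1): (3, 0, -2) → (-9, 0, -2); (2, 5, 4) → (-6, -10, 4)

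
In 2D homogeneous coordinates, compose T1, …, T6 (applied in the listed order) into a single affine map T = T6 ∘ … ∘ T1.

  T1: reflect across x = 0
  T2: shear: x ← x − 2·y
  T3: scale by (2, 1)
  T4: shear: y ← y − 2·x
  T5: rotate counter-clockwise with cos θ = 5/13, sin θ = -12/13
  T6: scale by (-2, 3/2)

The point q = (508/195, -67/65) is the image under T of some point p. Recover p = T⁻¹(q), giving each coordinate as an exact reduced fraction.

p = (7/3, -6/5)

T1 = [-1 0 0; 0 1 0; 0 0 1]
T2·T1 = [-1 -2 0; 0 1 0; 0 0 1]
T3·…·T1 = [-2 -4 0; 0 1 0; 0 0 1]
T4·…·T1 = [-2 -4 0; 4 9 0; 0 0 1]
T5·…·T1 = [38/13 88/13 0; 44/13 93/13 0; 0 0 1]
T6·…·T1 = [-76/13 -176/13 0; 66/13 279/26 0; 0 0 1]
det M = 6; M⁻¹ = [93/52 88/39 0; -11/13 -38/39 0; 0 0 1]
M⁻¹ · (508/195, -67/65)ᵀ = (7/3, -6/5)ᵀ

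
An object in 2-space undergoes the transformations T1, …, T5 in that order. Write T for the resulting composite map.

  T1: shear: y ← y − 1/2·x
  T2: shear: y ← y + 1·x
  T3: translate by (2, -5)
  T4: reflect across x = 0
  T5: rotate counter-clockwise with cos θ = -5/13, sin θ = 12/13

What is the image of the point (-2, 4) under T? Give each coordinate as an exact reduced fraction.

T(p) = (24/13, 10/13)

T1 shear: y ← y − 1/2·x: (-2, 4) → (-2, 5)
T2 shear: y ← y + 1·x: (-2, 5) → (-2, 3)
T3 translate by (2, -5): (-2, 3) → (0, -2)
T4 reflect across x = 0: (0, -2) → (0, -2)
T5 rotate counter-clockwise with cos θ = -5/13, sin θ = 12/13: (0, -2) → (24/13, 10/13)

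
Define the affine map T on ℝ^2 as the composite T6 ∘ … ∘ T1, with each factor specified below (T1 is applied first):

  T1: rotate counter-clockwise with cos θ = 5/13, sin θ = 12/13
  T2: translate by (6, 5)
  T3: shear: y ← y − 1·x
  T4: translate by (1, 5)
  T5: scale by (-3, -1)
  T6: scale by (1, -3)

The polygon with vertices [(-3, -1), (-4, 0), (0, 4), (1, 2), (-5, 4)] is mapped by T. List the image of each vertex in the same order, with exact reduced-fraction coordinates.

T1 rotate counter-clockwise with cos θ = 5/13, sin θ = 12/13: (-3, -1) → (-3/13, -41/13); (-4, 0) → (-20/13, -48/13); (0, 4) → (-48/13, 20/13); (1, 2) → (-19/13, 22/13); (-5, 4) → (-73/13, -40/13)
T2 translate by (6, 5): (-3/13, -41/13) → (75/13, 24/13); (-20/13, -48/13) → (58/13, 17/13); (-48/13, 20/13) → (30/13, 85/13); (-19/13, 22/13) → (59/13, 87/13); (-73/13, -40/13) → (5/13, 25/13)
T3 shear: y ← y − 1·x: (75/13, 24/13) → (75/13, -51/13); (58/13, 17/13) → (58/13, -41/13); (30/13, 85/13) → (30/13, 55/13); (59/13, 87/13) → (59/13, 28/13); (5/13, 25/13) → (5/13, 20/13)
T4 translate by (1, 5): (75/13, -51/13) → (88/13, 14/13); (58/13, -41/13) → (71/13, 24/13); (30/13, 55/13) → (43/13, 120/13); (59/13, 28/13) → (72/13, 93/13); (5/13, 20/13) → (18/13, 85/13)
T5 scale by (-3, -1): (88/13, 14/13) → (-264/13, -14/13); (71/13, 24/13) → (-213/13, -24/13); (43/13, 120/13) → (-129/13, -120/13); (72/13, 93/13) → (-216/13, -93/13); (18/13, 85/13) → (-54/13, -85/13)
T6 scale by (1, -3): (-264/13, -14/13) → (-264/13, 42/13); (-213/13, -24/13) → (-213/13, 72/13); (-129/13, -120/13) → (-129/13, 360/13); (-216/13, -93/13) → (-216/13, 279/13); (-54/13, -85/13) → (-54/13, 255/13)

image vertices: (-264/13, 42/13), (-213/13, 72/13), (-129/13, 360/13), (-216/13, 279/13), (-54/13, 255/13)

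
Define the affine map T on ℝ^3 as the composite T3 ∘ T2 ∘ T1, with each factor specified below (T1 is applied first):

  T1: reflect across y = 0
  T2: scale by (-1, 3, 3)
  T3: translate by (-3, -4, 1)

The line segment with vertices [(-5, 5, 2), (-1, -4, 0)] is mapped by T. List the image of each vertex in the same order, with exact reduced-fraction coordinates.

T1 reflect across y = 0: (-5, 5, 2) → (-5, -5, 2); (-1, -4, 0) → (-1, 4, 0)
T2 scale by (-1, 3, 3): (-5, -5, 2) → (5, -15, 6); (-1, 4, 0) → (1, 12, 0)
T3 translate by (-3, -4, 1): (5, -15, 6) → (2, -19, 7); (1, 12, 0) → (-2, 8, 1)

image vertices: (2, -19, 7), (-2, 8, 1)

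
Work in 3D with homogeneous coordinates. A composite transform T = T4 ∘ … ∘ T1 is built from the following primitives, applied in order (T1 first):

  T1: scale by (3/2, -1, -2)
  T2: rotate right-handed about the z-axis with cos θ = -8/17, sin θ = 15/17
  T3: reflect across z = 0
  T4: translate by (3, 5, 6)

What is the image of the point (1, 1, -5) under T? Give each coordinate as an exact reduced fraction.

T1 scale by (3/2, -1, -2): (1, 1, -5) → (3/2, -1, 10)
T2 rotate right-handed about the z-axis with cos θ = -8/17, sin θ = 15/17: (3/2, -1, 10) → (3/17, 61/34, 10)
T3 reflect across z = 0: (3/17, 61/34, 10) → (3/17, 61/34, -10)
T4 translate by (3, 5, 6): (3/17, 61/34, -10) → (54/17, 231/34, -4)

T(p) = (54/17, 231/34, -4)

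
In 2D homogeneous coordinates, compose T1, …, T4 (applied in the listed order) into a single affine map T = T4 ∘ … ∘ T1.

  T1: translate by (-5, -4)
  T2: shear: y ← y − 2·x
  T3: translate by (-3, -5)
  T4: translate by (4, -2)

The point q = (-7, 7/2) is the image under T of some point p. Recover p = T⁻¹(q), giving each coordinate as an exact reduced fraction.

T1 = [1 0 -5; 0 1 -4; 0 0 1]
T2·T1 = [1 0 -5; -2 1 6; 0 0 1]
T3·…·T1 = [1 0 -8; -2 1 1; 0 0 1]
T4·…·T1 = [1 0 -4; -2 1 -1; 0 0 1]
det M = 1; M⁻¹ = [1 0 4; 2 1 9; 0 0 1]
M⁻¹ · (-7, 7/2)ᵀ = (-3, -3/2)ᵀ

p = (-3, -3/2)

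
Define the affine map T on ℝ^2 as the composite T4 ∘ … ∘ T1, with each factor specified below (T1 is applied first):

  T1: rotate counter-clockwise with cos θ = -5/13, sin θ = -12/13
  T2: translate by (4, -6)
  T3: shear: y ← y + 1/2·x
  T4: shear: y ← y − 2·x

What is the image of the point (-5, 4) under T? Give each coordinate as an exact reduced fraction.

T1 rotate counter-clockwise with cos θ = -5/13, sin θ = -12/13: (-5, 4) → (73/13, 40/13)
T2 translate by (4, -6): (73/13, 40/13) → (125/13, -38/13)
T3 shear: y ← y + 1/2·x: (125/13, -38/13) → (125/13, 49/26)
T4 shear: y ← y − 2·x: (125/13, 49/26) → (125/13, -451/26)

T(p) = (125/13, -451/26)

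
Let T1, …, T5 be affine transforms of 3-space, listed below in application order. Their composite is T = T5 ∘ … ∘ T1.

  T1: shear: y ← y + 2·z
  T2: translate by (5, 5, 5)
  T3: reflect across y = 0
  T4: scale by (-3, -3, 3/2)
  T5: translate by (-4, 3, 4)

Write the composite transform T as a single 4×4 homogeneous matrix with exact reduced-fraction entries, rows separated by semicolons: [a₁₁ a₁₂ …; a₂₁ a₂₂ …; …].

T1 = [1 0 0 0; 0 1 2 0; 0 0 1 0; 0 0 0 1]
T2·T1 = [1 0 0 5; 0 1 2 5; 0 0 1 5; 0 0 0 1]
T3·…·T1 = [1 0 0 5; 0 -1 -2 -5; 0 0 1 5; 0 0 0 1]
T4·…·T1 = [-3 0 0 -15; 0 3 6 15; 0 0 3/2 15/2; 0 0 0 1]
T5·…·T1 = [-3 0 0 -19; 0 3 6 18; 0 0 3/2 23/2; 0 0 0 1]

T = [-3 0 0 -19; 0 3 6 18; 0 0 3/2 23/2; 0 0 0 1]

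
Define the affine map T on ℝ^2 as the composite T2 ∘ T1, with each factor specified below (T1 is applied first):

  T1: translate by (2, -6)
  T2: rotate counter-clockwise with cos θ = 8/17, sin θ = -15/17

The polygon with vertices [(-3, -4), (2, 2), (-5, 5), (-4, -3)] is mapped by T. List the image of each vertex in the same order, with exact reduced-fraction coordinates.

image vertices: (-158/17, -65/17), (-28/17, -92/17), (-39/17, 37/17), (-151/17, -42/17)

T1 translate by (2, -6): (-3, -4) → (-1, -10); (2, 2) → (4, -4); (-5, 5) → (-3, -1); (-4, -3) → (-2, -9)
T2 rotate counter-clockwise with cos θ = 8/17, sin θ = -15/17: (-1, -10) → (-158/17, -65/17); (4, -4) → (-28/17, -92/17); (-3, -1) → (-39/17, 37/17); (-2, -9) → (-151/17, -42/17)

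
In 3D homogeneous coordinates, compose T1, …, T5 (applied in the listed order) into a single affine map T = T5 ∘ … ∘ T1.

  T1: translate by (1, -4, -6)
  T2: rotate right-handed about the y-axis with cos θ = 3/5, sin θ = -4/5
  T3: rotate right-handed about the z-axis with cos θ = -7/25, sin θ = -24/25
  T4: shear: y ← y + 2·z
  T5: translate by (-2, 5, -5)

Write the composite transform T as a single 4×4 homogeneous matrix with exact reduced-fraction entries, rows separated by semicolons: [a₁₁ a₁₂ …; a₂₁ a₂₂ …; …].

T = [-21/125 24/25 28/125 -919/125; 128/125 -7/25 246/125 -583/125; 4/5 0 3/5 -39/5; 0 0 0 1]

T1 = [1 0 0 1; 0 1 0 -4; 0 0 1 -6; 0 0 0 1]
T2·T1 = [3/5 0 -4/5 27/5; 0 1 0 -4; 4/5 0 3/5 -14/5; 0 0 0 1]
T3·…·T1 = [-21/125 24/25 28/125 -669/125; -72/125 -7/25 96/125 -508/125; 4/5 0 3/5 -14/5; 0 0 0 1]
T4·…·T1 = [-21/125 24/25 28/125 -669/125; 128/125 -7/25 246/125 -1208/125; 4/5 0 3/5 -14/5; 0 0 0 1]
T5·…·T1 = [-21/125 24/25 28/125 -919/125; 128/125 -7/25 246/125 -583/125; 4/5 0 3/5 -39/5; 0 0 0 1]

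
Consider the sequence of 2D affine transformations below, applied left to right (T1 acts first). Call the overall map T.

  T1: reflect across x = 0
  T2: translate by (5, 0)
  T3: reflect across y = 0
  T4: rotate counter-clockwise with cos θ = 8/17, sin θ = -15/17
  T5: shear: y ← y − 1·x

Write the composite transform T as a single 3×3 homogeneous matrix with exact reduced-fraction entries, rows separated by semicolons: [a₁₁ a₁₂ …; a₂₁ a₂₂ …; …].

T1 = [-1 0 0; 0 1 0; 0 0 1]
T2·T1 = [-1 0 5; 0 1 0; 0 0 1]
T3·…·T1 = [-1 0 5; 0 -1 0; 0 0 1]
T4·…·T1 = [-8/17 -15/17 40/17; 15/17 -8/17 -75/17; 0 0 1]
T5·…·T1 = [-8/17 -15/17 40/17; 23/17 7/17 -115/17; 0 0 1]

T = [-8/17 -15/17 40/17; 23/17 7/17 -115/17; 0 0 1]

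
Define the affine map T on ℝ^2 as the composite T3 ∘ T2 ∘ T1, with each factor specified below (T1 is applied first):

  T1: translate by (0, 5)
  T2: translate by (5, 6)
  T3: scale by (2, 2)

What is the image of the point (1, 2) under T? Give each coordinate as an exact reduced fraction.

T1 translate by (0, 5): (1, 2) → (1, 7)
T2 translate by (5, 6): (1, 7) → (6, 13)
T3 scale by (2, 2): (6, 13) → (12, 26)

T(p) = (12, 26)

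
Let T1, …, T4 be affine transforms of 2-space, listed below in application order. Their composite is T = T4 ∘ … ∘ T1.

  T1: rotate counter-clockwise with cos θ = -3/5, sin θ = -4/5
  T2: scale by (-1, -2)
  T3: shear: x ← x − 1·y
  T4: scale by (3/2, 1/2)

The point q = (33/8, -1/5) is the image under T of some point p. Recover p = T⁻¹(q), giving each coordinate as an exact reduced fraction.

p = (5/4, -2)

T1 = [-3/5 4/5 0; -4/5 -3/5 0; 0 0 1]
T2·T1 = [3/5 -4/5 0; 8/5 6/5 0; 0 0 1]
T3·…·T1 = [-1 -2 0; 8/5 6/5 0; 0 0 1]
T4·…·T1 = [-3/2 -3 0; 4/5 3/5 0; 0 0 1]
det M = 3/2; M⁻¹ = [2/5 2 0; -8/15 -1 0; 0 0 1]
M⁻¹ · (33/8, -1/5)ᵀ = (5/4, -2)ᵀ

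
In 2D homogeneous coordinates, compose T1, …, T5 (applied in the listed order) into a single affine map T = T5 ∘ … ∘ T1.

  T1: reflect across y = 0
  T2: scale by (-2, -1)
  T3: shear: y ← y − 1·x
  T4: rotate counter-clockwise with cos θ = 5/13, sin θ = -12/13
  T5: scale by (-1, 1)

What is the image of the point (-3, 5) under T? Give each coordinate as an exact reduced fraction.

T(p) = (-18/13, -77/13)

T1 reflect across y = 0: (-3, 5) → (-3, -5)
T2 scale by (-2, -1): (-3, -5) → (6, 5)
T3 shear: y ← y − 1·x: (6, 5) → (6, -1)
T4 rotate counter-clockwise with cos θ = 5/13, sin θ = -12/13: (6, -1) → (18/13, -77/13)
T5 scale by (-1, 1): (18/13, -77/13) → (-18/13, -77/13)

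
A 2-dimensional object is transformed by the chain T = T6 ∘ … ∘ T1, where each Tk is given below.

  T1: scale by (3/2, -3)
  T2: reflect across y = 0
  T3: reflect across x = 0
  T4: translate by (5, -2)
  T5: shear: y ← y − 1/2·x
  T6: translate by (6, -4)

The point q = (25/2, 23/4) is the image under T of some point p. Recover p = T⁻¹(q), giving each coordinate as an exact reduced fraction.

p = (-1, 5)

T1 = [3/2 0 0; 0 -3 0; 0 0 1]
T2·T1 = [3/2 0 0; 0 3 0; 0 0 1]
T3·…·T1 = [-3/2 0 0; 0 3 0; 0 0 1]
T4·…·T1 = [-3/2 0 5; 0 3 -2; 0 0 1]
T5·…·T1 = [-3/2 0 5; 3/4 3 -9/2; 0 0 1]
T6·…·T1 = [-3/2 0 11; 3/4 3 -17/2; 0 0 1]
det M = -9/2; M⁻¹ = [-2/3 0 22/3; 1/6 1/3 1; 0 0 1]
M⁻¹ · (25/2, 23/4)ᵀ = (-1, 5)ᵀ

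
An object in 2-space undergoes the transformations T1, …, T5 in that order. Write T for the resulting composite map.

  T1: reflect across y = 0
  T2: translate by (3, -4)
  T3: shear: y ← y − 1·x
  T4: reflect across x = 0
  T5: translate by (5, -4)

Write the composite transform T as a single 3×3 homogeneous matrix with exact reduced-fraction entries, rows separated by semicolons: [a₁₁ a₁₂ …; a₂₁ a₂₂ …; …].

T1 = [1 0 0; 0 -1 0; 0 0 1]
T2·T1 = [1 0 3; 0 -1 -4; 0 0 1]
T3·…·T1 = [1 0 3; -1 -1 -7; 0 0 1]
T4·…·T1 = [-1 0 -3; -1 -1 -7; 0 0 1]
T5·…·T1 = [-1 0 2; -1 -1 -11; 0 0 1]

T = [-1 0 2; -1 -1 -11; 0 0 1]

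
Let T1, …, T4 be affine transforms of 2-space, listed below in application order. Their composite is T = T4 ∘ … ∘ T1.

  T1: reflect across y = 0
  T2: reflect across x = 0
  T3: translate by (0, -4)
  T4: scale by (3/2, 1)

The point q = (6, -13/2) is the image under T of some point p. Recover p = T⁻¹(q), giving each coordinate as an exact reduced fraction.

T1 = [1 0 0; 0 -1 0; 0 0 1]
T2·T1 = [-1 0 0; 0 -1 0; 0 0 1]
T3·…·T1 = [-1 0 0; 0 -1 -4; 0 0 1]
T4·…·T1 = [-3/2 0 0; 0 -1 -4; 0 0 1]
det M = 3/2; M⁻¹ = [-2/3 0 0; 0 -1 -4; 0 0 1]
M⁻¹ · (6, -13/2)ᵀ = (-4, 5/2)ᵀ

p = (-4, 5/2)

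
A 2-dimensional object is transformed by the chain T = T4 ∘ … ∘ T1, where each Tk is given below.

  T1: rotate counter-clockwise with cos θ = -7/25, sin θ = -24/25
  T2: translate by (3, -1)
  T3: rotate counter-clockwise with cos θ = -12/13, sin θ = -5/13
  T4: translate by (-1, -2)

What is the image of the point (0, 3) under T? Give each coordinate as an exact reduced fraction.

T(p) = (-2319/325, -833/325)

T1 rotate counter-clockwise with cos θ = -7/25, sin θ = -24/25: (0, 3) → (72/25, -21/25)
T2 translate by (3, -1): (72/25, -21/25) → (147/25, -46/25)
T3 rotate counter-clockwise with cos θ = -12/13, sin θ = -5/13: (147/25, -46/25) → (-1994/325, -183/325)
T4 translate by (-1, -2): (-1994/325, -183/325) → (-2319/325, -833/325)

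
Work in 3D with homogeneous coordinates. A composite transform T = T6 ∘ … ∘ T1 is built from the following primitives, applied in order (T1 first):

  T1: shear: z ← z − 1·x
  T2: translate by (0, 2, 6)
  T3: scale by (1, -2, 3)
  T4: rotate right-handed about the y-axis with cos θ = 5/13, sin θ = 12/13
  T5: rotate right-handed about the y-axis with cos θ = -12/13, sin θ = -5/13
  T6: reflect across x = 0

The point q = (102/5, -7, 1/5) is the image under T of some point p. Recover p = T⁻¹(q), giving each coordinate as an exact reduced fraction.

T1 = [1 0 0 0; 0 1 0 0; -1 0 1 0; 0 0 0 1]
T2·T1 = [1 0 0 0; 0 1 0 2; -1 0 1 6; 0 0 0 1]
T3·…·T1 = [1 0 0 0; 0 -2 0 -4; -3 0 3 18; 0 0 0 1]
T4·…·T1 = [-31/13 0 36/13 216/13; 0 -2 0 -4; -27/13 0 15/13 90/13; 0 0 0 1]
T5·…·T1 = [3 0 -3 -18; 0 -2 0 -4; 1 0 0 0; 0 0 0 1]
T6·…·T1 = [-3 0 3 18; 0 -2 0 -4; 1 0 0 0; 0 0 0 1]
det M = 6; M⁻¹ = [0 0 1 0; 0 -1/2 0 -2; 1/3 0 1 -6; 0 0 0 1]
M⁻¹ · (102/5, -7, 1/5)ᵀ = (1/5, 3/2, 1)ᵀ

p = (1/5, 3/2, 1)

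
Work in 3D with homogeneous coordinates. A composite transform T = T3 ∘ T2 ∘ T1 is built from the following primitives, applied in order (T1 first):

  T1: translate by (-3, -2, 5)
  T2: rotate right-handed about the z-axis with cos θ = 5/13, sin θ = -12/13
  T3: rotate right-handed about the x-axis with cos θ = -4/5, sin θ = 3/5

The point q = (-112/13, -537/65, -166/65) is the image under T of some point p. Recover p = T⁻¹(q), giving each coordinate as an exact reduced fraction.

T1 = [1 0 0 -3; 0 1 0 -2; 0 0 1 5; 0 0 0 1]
T2·T1 = [5/13 12/13 0 -3; -12/13 5/13 0 2; 0 0 1 5; 0 0 0 1]
T3·…·T1 = [5/13 12/13 0 -3; 48/65 -4/13 -3/5 -23/5; -36/65 3/13 -4/5 -14/5; 0 0 0 1]
det M = 1; M⁻¹ = [5/13 48/65 -36/65 3; 12/13 -4/13 3/13 2; 0 -3/5 -4/5 -5; 0 0 0 1]
M⁻¹ · (-112/13, -537/65, -166/65)ᵀ = (-5, -4, 2)ᵀ

p = (-5, -4, 2)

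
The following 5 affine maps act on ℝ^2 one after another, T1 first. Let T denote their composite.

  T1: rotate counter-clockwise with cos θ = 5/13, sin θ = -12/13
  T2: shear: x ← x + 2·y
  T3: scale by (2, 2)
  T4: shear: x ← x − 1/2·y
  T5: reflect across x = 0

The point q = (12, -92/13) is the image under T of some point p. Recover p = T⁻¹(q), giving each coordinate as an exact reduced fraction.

T1 = [5/13 12/13 0; -12/13 5/13 0; 0 0 1]
T2·T1 = [-19/13 22/13 0; -12/13 5/13 0; 0 0 1]
T3·…·T1 = [-38/13 44/13 0; -24/13 10/13 0; 0 0 1]
T4·…·T1 = [-2 3 0; -24/13 10/13 0; 0 0 1]
T5·…·T1 = [2 -3 0; -24/13 10/13 0; 0 0 1]
det M = -4; M⁻¹ = [-5/26 -3/4 0; -6/13 -1/2 0; 0 0 1]
M⁻¹ · (12, -92/13)ᵀ = (3, -2)ᵀ

p = (3, -2)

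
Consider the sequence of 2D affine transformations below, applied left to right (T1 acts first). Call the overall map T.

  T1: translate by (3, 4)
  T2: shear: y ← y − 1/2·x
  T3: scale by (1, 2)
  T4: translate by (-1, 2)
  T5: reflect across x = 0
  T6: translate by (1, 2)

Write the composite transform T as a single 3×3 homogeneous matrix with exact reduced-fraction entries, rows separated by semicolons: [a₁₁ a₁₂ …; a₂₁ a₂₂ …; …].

T1 = [1 0 3; 0 1 4; 0 0 1]
T2·T1 = [1 0 3; -1/2 1 5/2; 0 0 1]
T3·…·T1 = [1 0 3; -1 2 5; 0 0 1]
T4·…·T1 = [1 0 2; -1 2 7; 0 0 1]
T5·…·T1 = [-1 0 -2; -1 2 7; 0 0 1]
T6·…·T1 = [-1 0 -1; -1 2 9; 0 0 1]

T = [-1 0 -1; -1 2 9; 0 0 1]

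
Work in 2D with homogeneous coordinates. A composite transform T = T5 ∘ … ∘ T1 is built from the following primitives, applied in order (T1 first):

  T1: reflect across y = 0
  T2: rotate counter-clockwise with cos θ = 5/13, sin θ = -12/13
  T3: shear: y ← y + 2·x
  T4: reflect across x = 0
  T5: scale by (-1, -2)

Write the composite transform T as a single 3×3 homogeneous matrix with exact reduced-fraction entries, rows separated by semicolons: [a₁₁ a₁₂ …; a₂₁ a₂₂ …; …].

T = [5/13 -12/13 0; 4/13 58/13 0; 0 0 1]

T1 = [1 0 0; 0 -1 0; 0 0 1]
T2·T1 = [5/13 -12/13 0; -12/13 -5/13 0; 0 0 1]
T3·…·T1 = [5/13 -12/13 0; -2/13 -29/13 0; 0 0 1]
T4·…·T1 = [-5/13 12/13 0; -2/13 -29/13 0; 0 0 1]
T5·…·T1 = [5/13 -12/13 0; 4/13 58/13 0; 0 0 1]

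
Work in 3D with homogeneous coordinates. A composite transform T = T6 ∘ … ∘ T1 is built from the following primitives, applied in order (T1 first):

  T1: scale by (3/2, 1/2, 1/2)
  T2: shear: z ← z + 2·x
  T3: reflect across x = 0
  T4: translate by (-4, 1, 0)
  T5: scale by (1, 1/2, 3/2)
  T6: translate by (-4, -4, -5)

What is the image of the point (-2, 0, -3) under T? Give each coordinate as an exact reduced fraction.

T(p) = (-5, -7/2, -65/4)

T1 scale by (3/2, 1/2, 1/2): (-2, 0, -3) → (-3, 0, -3/2)
T2 shear: z ← z + 2·x: (-3, 0, -3/2) → (-3, 0, -15/2)
T3 reflect across x = 0: (-3, 0, -15/2) → (3, 0, -15/2)
T4 translate by (-4, 1, 0): (3, 0, -15/2) → (-1, 1, -15/2)
T5 scale by (1, 1/2, 3/2): (-1, 1, -15/2) → (-1, 1/2, -45/4)
T6 translate by (-4, -4, -5): (-1, 1/2, -45/4) → (-5, -7/2, -65/4)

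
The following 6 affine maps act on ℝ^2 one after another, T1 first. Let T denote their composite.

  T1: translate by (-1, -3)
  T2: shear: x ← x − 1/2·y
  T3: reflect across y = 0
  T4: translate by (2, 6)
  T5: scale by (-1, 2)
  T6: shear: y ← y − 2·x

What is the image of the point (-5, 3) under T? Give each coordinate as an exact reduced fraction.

T(p) = (4, 4)

T1 translate by (-1, -3): (-5, 3) → (-6, 0)
T2 shear: x ← x − 1/2·y: (-6, 0) → (-6, 0)
T3 reflect across y = 0: (-6, 0) → (-6, 0)
T4 translate by (2, 6): (-6, 0) → (-4, 6)
T5 scale by (-1, 2): (-4, 6) → (4, 12)
T6 shear: y ← y − 2·x: (4, 12) → (4, 4)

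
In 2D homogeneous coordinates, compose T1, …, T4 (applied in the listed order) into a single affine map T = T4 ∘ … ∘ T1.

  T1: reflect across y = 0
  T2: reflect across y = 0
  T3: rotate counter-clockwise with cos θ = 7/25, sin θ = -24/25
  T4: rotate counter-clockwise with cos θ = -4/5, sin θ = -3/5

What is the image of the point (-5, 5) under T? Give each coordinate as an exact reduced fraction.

T(p) = (1, -7)

T1 reflect across y = 0: (-5, 5) → (-5, -5)
T2 reflect across y = 0: (-5, -5) → (-5, 5)
T3 rotate counter-clockwise with cos θ = 7/25, sin θ = -24/25: (-5, 5) → (17/5, 31/5)
T4 rotate counter-clockwise with cos θ = -4/5, sin θ = -3/5: (17/5, 31/5) → (1, -7)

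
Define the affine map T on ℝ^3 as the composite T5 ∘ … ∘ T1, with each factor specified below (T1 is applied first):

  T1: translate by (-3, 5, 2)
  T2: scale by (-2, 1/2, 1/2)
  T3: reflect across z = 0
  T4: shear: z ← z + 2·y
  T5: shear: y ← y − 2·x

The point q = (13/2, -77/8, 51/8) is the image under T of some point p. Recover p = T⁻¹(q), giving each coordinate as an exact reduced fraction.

p = (-1/4, 7/4, -5/4)

T1 = [1 0 0 -3; 0 1 0 5; 0 0 1 2; 0 0 0 1]
T2·T1 = [-2 0 0 6; 0 1/2 0 5/2; 0 0 1/2 1; 0 0 0 1]
T3·…·T1 = [-2 0 0 6; 0 1/2 0 5/2; 0 0 -1/2 -1; 0 0 0 1]
T4·…·T1 = [-2 0 0 6; 0 1/2 0 5/2; 0 1 -1/2 4; 0 0 0 1]
T5·…·T1 = [-2 0 0 6; 4 1/2 0 -19/2; 0 1 -1/2 4; 0 0 0 1]
det M = 1/2; M⁻¹ = [-1/2 0 0 3; 4 2 0 -5; 8 4 -2 -2; 0 0 0 1]
M⁻¹ · (13/2, -77/8, 51/8)ᵀ = (-1/4, 7/4, -5/4)ᵀ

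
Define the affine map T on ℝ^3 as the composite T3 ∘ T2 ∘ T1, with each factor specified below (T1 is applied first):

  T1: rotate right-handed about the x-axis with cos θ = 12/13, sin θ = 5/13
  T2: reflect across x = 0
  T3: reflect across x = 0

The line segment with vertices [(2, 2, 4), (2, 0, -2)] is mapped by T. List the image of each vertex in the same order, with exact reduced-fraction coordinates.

T1 rotate right-handed about the x-axis with cos θ = 12/13, sin θ = 5/13: (2, 2, 4) → (2, 4/13, 58/13); (2, 0, -2) → (2, 10/13, -24/13)
T2 reflect across x = 0: (2, 4/13, 58/13) → (-2, 4/13, 58/13); (2, 10/13, -24/13) → (-2, 10/13, -24/13)
T3 reflect across x = 0: (-2, 4/13, 58/13) → (2, 4/13, 58/13); (-2, 10/13, -24/13) → (2, 10/13, -24/13)

image vertices: (2, 4/13, 58/13), (2, 10/13, -24/13)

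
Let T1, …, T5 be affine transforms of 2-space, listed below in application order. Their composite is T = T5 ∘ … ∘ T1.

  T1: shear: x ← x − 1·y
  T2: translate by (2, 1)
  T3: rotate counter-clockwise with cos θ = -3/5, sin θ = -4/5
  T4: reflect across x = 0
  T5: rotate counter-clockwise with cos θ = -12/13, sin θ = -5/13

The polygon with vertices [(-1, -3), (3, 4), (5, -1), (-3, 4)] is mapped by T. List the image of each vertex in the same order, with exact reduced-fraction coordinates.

T1 shear: x ← x − 1·y: (-1, -3) → (2, -3); (3, 4) → (-1, 4); (5, -1) → (6, -1); (-3, 4) → (-7, 4)
T2 translate by (2, 1): (2, -3) → (4, -2); (-1, 4) → (1, 5); (6, -1) → (8, 0); (-7, 4) → (-5, 5)
T3 rotate counter-clockwise with cos θ = -3/5, sin θ = -4/5: (4, -2) → (-4, -2); (1, 5) → (17/5, -19/5); (8, 0) → (-24/5, -32/5); (-5, 5) → (7, 1)
T4 reflect across x = 0: (-4, -2) → (4, -2); (17/5, -19/5) → (-17/5, -19/5); (-24/5, -32/5) → (24/5, -32/5); (7, 1) → (-7, 1)
T5 rotate counter-clockwise with cos θ = -12/13, sin θ = -5/13: (4, -2) → (-58/13, 4/13); (-17/5, -19/5) → (109/65, 313/65); (24/5, -32/5) → (-448/65, 264/65); (-7, 1) → (89/13, 23/13)

image vertices: (-58/13, 4/13), (109/65, 313/65), (-448/65, 264/65), (89/13, 23/13)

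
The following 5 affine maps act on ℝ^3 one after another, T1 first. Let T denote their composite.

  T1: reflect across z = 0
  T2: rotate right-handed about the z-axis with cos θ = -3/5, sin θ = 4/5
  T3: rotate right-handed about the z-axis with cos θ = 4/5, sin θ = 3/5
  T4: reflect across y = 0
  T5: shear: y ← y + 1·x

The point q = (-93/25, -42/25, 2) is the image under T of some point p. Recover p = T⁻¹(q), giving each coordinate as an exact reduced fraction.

T1 = [1 0 0 0; 0 1 0 0; 0 0 -1 0; 0 0 0 1]
T2·T1 = [-3/5 -4/5 0 0; 4/5 -3/5 0 0; 0 0 -1 0; 0 0 0 1]
T3·…·T1 = [-24/25 -7/25 0 0; 7/25 -24/25 0 0; 0 0 -1 0; 0 0 0 1]
T4·…·T1 = [-24/25 -7/25 0 0; -7/25 24/25 0 0; 0 0 -1 0; 0 0 0 1]
T5·…·T1 = [-24/25 -7/25 0 0; -31/25 17/25 0 0; 0 0 -1 0; 0 0 0 1]
det M = 1; M⁻¹ = [-17/25 -7/25 0 0; -31/25 24/25 0 0; 0 0 -1 0; 0 0 0 1]
M⁻¹ · (-93/25, -42/25, 2)ᵀ = (3, 3, -2)ᵀ

p = (3, 3, -2)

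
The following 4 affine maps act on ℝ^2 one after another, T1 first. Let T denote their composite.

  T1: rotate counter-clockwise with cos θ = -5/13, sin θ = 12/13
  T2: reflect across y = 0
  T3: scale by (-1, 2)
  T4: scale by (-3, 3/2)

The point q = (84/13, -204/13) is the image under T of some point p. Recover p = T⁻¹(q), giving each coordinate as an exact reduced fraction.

p = (4, -4)

T1 = [-5/13 -12/13 0; 12/13 -5/13 0; 0 0 1]
T2·T1 = [-5/13 -12/13 0; -12/13 5/13 0; 0 0 1]
T3·…·T1 = [5/13 12/13 0; -24/13 10/13 0; 0 0 1]
T4·…·T1 = [-15/13 -36/13 0; -36/13 15/13 0; 0 0 1]
det M = -9; M⁻¹ = [-5/39 -4/13 0; -4/13 5/39 0; 0 0 1]
M⁻¹ · (84/13, -204/13)ᵀ = (4, -4)ᵀ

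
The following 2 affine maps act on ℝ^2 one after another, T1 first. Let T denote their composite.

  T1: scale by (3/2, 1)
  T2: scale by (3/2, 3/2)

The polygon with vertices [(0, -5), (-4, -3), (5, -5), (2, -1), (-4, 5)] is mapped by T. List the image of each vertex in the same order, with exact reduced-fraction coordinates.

T1 scale by (3/2, 1): (0, -5) → (0, -5); (-4, -3) → (-6, -3); (5, -5) → (15/2, -5); (2, -1) → (3, -1); (-4, 5) → (-6, 5)
T2 scale by (3/2, 3/2): (0, -5) → (0, -15/2); (-6, -3) → (-9, -9/2); (15/2, -5) → (45/4, -15/2); (3, -1) → (9/2, -3/2); (-6, 5) → (-9, 15/2)

image vertices: (0, -15/2), (-9, -9/2), (45/4, -15/2), (9/2, -3/2), (-9, 15/2)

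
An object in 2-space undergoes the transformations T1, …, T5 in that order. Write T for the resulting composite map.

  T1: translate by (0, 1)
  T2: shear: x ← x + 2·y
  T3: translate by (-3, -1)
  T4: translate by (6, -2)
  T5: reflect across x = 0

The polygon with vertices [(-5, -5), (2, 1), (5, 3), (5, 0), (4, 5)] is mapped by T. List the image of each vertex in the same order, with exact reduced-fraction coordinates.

image vertices: (10, -7), (-9, -1), (-16, 1), (-10, -2), (-19, 3)

T1 translate by (0, 1): (-5, -5) → (-5, -4); (2, 1) → (2, 2); (5, 3) → (5, 4); (5, 0) → (5, 1); (4, 5) → (4, 6)
T2 shear: x ← x + 2·y: (-5, -4) → (-13, -4); (2, 2) → (6, 2); (5, 4) → (13, 4); (5, 1) → (7, 1); (4, 6) → (16, 6)
T3 translate by (-3, -1): (-13, -4) → (-16, -5); (6, 2) → (3, 1); (13, 4) → (10, 3); (7, 1) → (4, 0); (16, 6) → (13, 5)
T4 translate by (6, -2): (-16, -5) → (-10, -7); (3, 1) → (9, -1); (10, 3) → (16, 1); (4, 0) → (10, -2); (13, 5) → (19, 3)
T5 reflect across x = 0: (-10, -7) → (10, -7); (9, -1) → (-9, -1); (16, 1) → (-16, 1); (10, -2) → (-10, -2); (19, 3) → (-19, 3)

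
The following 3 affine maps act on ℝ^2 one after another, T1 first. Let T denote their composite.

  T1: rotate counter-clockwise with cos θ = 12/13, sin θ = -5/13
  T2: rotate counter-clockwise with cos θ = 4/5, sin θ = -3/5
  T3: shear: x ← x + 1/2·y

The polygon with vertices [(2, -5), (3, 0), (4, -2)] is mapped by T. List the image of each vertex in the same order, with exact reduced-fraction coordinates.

T1 rotate counter-clockwise with cos θ = 12/13, sin θ = -5/13: (2, -5) → (-1/13, -70/13); (3, 0) → (36/13, -15/13); (4, -2) → (38/13, -44/13)
T2 rotate counter-clockwise with cos θ = 4/5, sin θ = -3/5: (-1/13, -70/13) → (-214/65, -277/65); (36/13, -15/13) → (99/65, -168/65); (38/13, -44/13) → (4/13, -58/13)
T3 shear: x ← x + 1/2·y: (-214/65, -277/65) → (-141/26, -277/65); (99/65, -168/65) → (3/13, -168/65); (4/13, -58/13) → (-25/13, -58/13)

image vertices: (-141/26, -277/65), (3/13, -168/65), (-25/13, -58/13)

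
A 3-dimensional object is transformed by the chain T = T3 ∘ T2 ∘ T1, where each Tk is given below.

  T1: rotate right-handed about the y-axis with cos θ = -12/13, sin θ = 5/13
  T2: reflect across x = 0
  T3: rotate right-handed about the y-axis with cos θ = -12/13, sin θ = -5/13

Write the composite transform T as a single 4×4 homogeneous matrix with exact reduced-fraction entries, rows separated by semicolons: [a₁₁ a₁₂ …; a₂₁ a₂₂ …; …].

T1 = [-12/13 0 5/13 0; 0 1 0 0; -5/13 0 -12/13 0; 0 0 0 1]
T2·T1 = [12/13 0 -5/13 0; 0 1 0 0; -5/13 0 -12/13 0; 0 0 0 1]
T3·…·T1 = [-119/169 0 120/169 0; 0 1 0 0; 120/169 0 119/169 0; 0 0 0 1]

T = [-119/169 0 120/169 0; 0 1 0 0; 120/169 0 119/169 0; 0 0 0 1]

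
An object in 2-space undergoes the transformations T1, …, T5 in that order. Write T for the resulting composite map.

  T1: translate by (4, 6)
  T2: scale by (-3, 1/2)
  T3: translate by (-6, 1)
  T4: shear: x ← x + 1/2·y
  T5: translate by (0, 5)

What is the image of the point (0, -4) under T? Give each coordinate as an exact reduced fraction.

T(p) = (-17, 7)

T1 translate by (4, 6): (0, -4) → (4, 2)
T2 scale by (-3, 1/2): (4, 2) → (-12, 1)
T3 translate by (-6, 1): (-12, 1) → (-18, 2)
T4 shear: x ← x + 1/2·y: (-18, 2) → (-17, 2)
T5 translate by (0, 5): (-17, 2) → (-17, 7)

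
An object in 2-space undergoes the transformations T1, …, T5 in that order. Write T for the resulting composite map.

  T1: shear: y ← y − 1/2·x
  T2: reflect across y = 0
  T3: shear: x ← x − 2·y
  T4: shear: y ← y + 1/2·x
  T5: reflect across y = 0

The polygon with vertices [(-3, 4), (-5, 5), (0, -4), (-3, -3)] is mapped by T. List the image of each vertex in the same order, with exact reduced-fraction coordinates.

T1 shear: y ← y − 1/2·x: (-3, 4) → (-3, 11/2); (-5, 5) → (-5, 15/2); (0, -4) → (0, -4); (-3, -3) → (-3, -3/2)
T2 reflect across y = 0: (-3, 11/2) → (-3, -11/2); (-5, 15/2) → (-5, -15/2); (0, -4) → (0, 4); (-3, -3/2) → (-3, 3/2)
T3 shear: x ← x − 2·y: (-3, -11/2) → (8, -11/2); (-5, -15/2) → (10, -15/2); (0, 4) → (-8, 4); (-3, 3/2) → (-6, 3/2)
T4 shear: y ← y + 1/2·x: (8, -11/2) → (8, -3/2); (10, -15/2) → (10, -5/2); (-8, 4) → (-8, 0); (-6, 3/2) → (-6, -3/2)
T5 reflect across y = 0: (8, -3/2) → (8, 3/2); (10, -5/2) → (10, 5/2); (-8, 0) → (-8, 0); (-6, -3/2) → (-6, 3/2)

image vertices: (8, 3/2), (10, 5/2), (-8, 0), (-6, 3/2)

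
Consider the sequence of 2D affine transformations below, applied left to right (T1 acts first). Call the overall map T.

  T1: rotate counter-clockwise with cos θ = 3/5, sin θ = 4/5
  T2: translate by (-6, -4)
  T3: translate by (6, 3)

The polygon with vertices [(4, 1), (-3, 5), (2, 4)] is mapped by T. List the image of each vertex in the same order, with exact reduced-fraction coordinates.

image vertices: (8/5, 14/5), (-29/5, -2/5), (-2, 3)

T1 rotate counter-clockwise with cos θ = 3/5, sin θ = 4/5: (4, 1) → (8/5, 19/5); (-3, 5) → (-29/5, 3/5); (2, 4) → (-2, 4)
T2 translate by (-6, -4): (8/5, 19/5) → (-22/5, -1/5); (-29/5, 3/5) → (-59/5, -17/5); (-2, 4) → (-8, 0)
T3 translate by (6, 3): (-22/5, -1/5) → (8/5, 14/5); (-59/5, -17/5) → (-29/5, -2/5); (-8, 0) → (-2, 3)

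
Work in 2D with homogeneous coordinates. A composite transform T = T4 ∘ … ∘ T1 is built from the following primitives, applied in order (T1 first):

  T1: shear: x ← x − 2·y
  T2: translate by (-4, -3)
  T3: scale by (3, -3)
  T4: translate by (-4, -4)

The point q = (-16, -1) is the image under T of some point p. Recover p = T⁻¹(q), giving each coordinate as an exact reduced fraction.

T1 = [1 -2 0; 0 1 0; 0 0 1]
T2·T1 = [1 -2 -4; 0 1 -3; 0 0 1]
T3·…·T1 = [3 -6 -12; 0 -3 9; 0 0 1]
T4·…·T1 = [3 -6 -16; 0 -3 5; 0 0 1]
det M = -9; M⁻¹ = [1/3 -2/3 26/3; 0 -1/3 5/3; 0 0 1]
M⁻¹ · (-16, -1)ᵀ = (4, 2)ᵀ

p = (4, 2)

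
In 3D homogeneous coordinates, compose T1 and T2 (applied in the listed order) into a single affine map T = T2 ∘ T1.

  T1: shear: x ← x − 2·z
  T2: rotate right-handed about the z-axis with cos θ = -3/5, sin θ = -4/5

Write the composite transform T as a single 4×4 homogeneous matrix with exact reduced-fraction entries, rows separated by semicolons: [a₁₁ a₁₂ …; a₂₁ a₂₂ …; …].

T1 = [1 0 -2 0; 0 1 0 0; 0 0 1 0; 0 0 0 1]
T2·T1 = [-3/5 4/5 6/5 0; -4/5 -3/5 8/5 0; 0 0 1 0; 0 0 0 1]

T = [-3/5 4/5 6/5 0; -4/5 -3/5 8/5 0; 0 0 1 0; 0 0 0 1]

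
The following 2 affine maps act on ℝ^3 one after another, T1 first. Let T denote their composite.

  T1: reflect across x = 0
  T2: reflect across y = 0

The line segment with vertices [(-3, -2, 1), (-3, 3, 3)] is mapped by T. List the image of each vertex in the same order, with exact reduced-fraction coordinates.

T1 reflect across x = 0: (-3, -2, 1) → (3, -2, 1); (-3, 3, 3) → (3, 3, 3)
T2 reflect across y = 0: (3, -2, 1) → (3, 2, 1); (3, 3, 3) → (3, -3, 3)

image vertices: (3, 2, 1), (3, -3, 3)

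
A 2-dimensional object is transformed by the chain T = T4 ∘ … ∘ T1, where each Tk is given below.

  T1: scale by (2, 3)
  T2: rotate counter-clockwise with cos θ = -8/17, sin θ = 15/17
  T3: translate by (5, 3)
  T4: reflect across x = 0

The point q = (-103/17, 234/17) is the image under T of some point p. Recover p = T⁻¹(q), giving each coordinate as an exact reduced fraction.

T1 = [2 0 0; 0 3 0; 0 0 1]
T2·T1 = [-16/17 -45/17 0; 30/17 -24/17 0; 0 0 1]
T3·…·T1 = [-16/17 -45/17 5; 30/17 -24/17 3; 0 0 1]
T4·…·T1 = [16/17 45/17 -5; 30/17 -24/17 3; 0 0 1]
det M = -6; M⁻¹ = [4/17 15/34 -5/34; 5/17 -8/51 33/17; 0 0 1]
M⁻¹ · (-103/17, 234/17)ᵀ = (9/2, -2)ᵀ

p = (9/2, -2)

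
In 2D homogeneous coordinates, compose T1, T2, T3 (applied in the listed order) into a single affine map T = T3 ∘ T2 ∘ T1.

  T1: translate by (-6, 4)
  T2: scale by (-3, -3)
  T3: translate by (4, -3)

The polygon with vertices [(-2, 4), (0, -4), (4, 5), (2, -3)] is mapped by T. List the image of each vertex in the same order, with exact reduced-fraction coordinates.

image vertices: (28, -27), (22, -3), (10, -30), (16, -6)

T1 translate by (-6, 4): (-2, 4) → (-8, 8); (0, -4) → (-6, 0); (4, 5) → (-2, 9); (2, -3) → (-4, 1)
T2 scale by (-3, -3): (-8, 8) → (24, -24); (-6, 0) → (18, 0); (-2, 9) → (6, -27); (-4, 1) → (12, -3)
T3 translate by (4, -3): (24, -24) → (28, -27); (18, 0) → (22, -3); (6, -27) → (10, -30); (12, -3) → (16, -6)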